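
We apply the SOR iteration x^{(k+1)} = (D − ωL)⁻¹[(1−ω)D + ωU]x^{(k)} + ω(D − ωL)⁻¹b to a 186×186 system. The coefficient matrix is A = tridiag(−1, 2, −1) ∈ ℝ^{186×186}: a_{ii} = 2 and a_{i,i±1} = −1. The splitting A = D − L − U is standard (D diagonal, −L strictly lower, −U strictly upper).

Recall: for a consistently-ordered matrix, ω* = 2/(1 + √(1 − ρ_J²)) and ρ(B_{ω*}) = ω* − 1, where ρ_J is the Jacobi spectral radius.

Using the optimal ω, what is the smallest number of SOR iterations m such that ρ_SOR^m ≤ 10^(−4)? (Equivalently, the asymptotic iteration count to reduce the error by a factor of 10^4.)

spectrum of D⁻¹(L+U) = {cos(kπ/187) : 1≤k≤186}; ρ_J = cos(π/187) = 0.9998589.
root = sin(π/187) = 0.0167992  (since 1−cos² = sin²).
ω* = 2/(1 + 0.0167992) = 2/1.0167992 = 1.9669567.
[ρ_SOR] ω* − 1 = 0.9669567.
4·ln10 = 9.21034; −ln(0.9669567) = 0.0336016; m = ⌈9.21034/0.0336016⌉ = ⌈274.104⌉ = 275.

m = 275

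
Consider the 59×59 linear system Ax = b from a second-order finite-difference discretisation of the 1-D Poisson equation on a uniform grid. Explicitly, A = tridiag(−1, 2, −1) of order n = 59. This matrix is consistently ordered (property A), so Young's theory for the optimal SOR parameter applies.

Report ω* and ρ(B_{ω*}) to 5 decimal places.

½·tridiag(1,0,1) at n=59: λ_k = cos(kπ/60); max |λ| at k=1 ⇒ ρ_J = cos(π/60) ≈ 0.99863.
1 − cos²(π/60) = sin²(π/60) ⇒ √(1−ρ_J²) = sin(π/60) = 0.052336.
ω* = 2/(1 + 0.052336) = 2/1.052336 = 1.90053.
[ρ_SOR] ω* − 1 = 0.90053.

ω* = 1.90053, ρ_SOR = 0.90053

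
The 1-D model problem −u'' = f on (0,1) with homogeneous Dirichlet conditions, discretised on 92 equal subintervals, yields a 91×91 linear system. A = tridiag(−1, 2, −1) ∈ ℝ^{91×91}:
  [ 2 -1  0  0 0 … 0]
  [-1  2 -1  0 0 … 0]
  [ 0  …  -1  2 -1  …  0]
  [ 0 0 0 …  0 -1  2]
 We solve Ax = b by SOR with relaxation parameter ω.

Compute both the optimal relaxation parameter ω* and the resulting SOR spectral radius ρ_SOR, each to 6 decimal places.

ω* = 1.933972, ρ_SOR = 0.933972

spectrum of D⁻¹(L+U) = {cos(kπ/92) : 1≤k≤91}; ρ_J = cos(π/92) = 0.999417.
1 − cos²(π/92) = sin²(π/92) ⇒ √(1−ρ_J²) = sin(π/92) = 0.0341411.
ω* = 2 / (1 + 0.0341411) = 2 / 1.0341411 ≈ 1.933972.
[ρ_SOR] ω* − 1 = 0.933972.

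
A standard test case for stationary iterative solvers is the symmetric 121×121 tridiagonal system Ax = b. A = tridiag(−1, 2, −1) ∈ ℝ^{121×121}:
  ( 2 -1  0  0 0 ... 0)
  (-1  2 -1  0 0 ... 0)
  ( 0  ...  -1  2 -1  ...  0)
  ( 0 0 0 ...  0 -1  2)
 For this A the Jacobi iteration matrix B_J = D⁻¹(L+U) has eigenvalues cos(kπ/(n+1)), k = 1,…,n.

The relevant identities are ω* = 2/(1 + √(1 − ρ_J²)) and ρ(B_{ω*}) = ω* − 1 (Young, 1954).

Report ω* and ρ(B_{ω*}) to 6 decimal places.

½·tridiag(1,0,1) at n=121: λ_k = cos(kπ/122); max |λ| at k=1 ⇒ ρ_J = cos(π/122) ≈ 0.999668.
root = sin(π/122) = 0.0257479  (since 1−cos² = sin²).
Then 2/(1+√(1−ρ_J²)) = 2/(1+0.0257479); ω* = 2/1.0257479 = 1.949797.
[ρ_SOR] ω* − 1 = 0.949797.

ω* = 1.949797, ρ_SOR = 0.949797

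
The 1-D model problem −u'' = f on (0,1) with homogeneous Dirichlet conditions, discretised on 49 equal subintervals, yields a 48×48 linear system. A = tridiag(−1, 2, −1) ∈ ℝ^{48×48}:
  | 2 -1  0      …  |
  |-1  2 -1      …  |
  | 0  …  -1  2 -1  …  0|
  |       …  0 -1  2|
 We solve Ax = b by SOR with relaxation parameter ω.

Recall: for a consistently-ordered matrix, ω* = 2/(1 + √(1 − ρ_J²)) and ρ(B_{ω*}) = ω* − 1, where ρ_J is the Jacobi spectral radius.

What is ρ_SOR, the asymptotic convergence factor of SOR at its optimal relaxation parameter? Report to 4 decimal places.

With n=48, ρ(Jacobi) = cos(π/49) = 0.9979.
1 − cos²(π/49) = sin²(π/49) ⇒ √(1−ρ_J²) = sin(π/49) = 0.06407.
ω* = 2/(1+0.06407) = 1.8796
[ρ_SOR] ω* − 1 = 0.8796.

ρ_SOR = 0.8796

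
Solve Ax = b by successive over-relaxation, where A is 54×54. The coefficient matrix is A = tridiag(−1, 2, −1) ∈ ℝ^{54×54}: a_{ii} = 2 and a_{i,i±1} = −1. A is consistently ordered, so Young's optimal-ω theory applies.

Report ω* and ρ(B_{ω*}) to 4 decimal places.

ω* = 1.8920, ρ_SOR = 0.8920

With n=54, ρ(Jacobi) = cos(π/55) = 0.9984.
√(1−ρ_J²) = |sin(π/55)| = 0.05709
ω* = 2/(1+0.05709) = 1.8920
ρ(B_{ω*}) = ω*−1 = 0.8920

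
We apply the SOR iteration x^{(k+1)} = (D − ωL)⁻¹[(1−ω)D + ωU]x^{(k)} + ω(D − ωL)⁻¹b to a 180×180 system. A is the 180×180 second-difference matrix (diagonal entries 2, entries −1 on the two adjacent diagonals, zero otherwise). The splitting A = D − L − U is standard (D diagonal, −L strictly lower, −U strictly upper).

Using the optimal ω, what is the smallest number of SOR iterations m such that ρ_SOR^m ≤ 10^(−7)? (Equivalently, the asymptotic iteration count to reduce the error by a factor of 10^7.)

m = 465

½·tridiag(1,0,1) at n=180: λ_k = cos(kπ/181); max |λ| at k=1 ⇒ ρ_J = cos(π/181) ≈ 0.9998494.
√(1−ρ_J²) simplifies to sin(π/181) = 0.0173560.
Then 2/(1+√(1−ρ_J²)) = 2/(1+0.0173560); ω* = 2/1.0173560 = 1.9658802.
At ω = 1.9658802 every |λ(B_ω)| = ω−1, so ρ_SOR = 0.9658802.
ρ_SOR^m ≤ 10^(−7) ⇔ m ≥ 7·ln10/(−ln 0.9658802) = 16.1181/0.0347155 = 464.291; m = ⌈464.291⌉ = 465.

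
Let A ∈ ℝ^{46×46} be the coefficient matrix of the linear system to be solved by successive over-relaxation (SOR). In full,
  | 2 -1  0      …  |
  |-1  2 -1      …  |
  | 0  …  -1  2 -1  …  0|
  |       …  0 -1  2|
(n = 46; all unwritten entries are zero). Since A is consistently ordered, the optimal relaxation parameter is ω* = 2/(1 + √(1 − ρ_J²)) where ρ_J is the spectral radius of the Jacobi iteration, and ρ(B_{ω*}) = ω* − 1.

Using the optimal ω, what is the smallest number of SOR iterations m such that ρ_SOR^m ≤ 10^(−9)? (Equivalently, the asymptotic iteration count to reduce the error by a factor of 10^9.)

[ρ_J] n=46: ρ(B_J) = cos(π/(n+1)) = cos(π/47) = 0.9977669.
√(1−ρ_J²) = |sin(π/47)| = 0.0667926
ω* = 2/(1+0.0667926) = 1.8747787
ρ_SOR = ω* − 1 ≈ 0.8747787.
m ≥ 9·ln10 / (−ln 0.8747787) = 154.901; smallest integer m = 155.

m = 155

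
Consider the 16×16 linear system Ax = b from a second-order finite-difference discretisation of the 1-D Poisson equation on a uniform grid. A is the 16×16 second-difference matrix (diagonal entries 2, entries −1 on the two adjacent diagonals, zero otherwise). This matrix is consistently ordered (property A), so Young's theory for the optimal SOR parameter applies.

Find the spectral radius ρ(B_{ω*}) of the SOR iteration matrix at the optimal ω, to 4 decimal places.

ρ_SOR = 0.6895

[ρ_J] n=16: ρ(B_J) = cos(π/(n+1)) = cos(π/17) = 0.9830.
√(1−ρ_J²) simplifies to sin(π/17) = 0.18375.
So ω* = 2/1.18375 = 1.6895 (Young).
At ω = 1.6895 every |λ(B_ω)| = ω−1, so ρ_SOR = 0.6895.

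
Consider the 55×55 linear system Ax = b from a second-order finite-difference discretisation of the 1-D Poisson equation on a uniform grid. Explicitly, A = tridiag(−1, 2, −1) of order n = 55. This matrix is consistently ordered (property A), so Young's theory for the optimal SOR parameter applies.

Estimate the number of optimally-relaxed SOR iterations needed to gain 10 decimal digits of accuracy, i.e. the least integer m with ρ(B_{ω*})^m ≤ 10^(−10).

m = 206

With n=55, ρ(Jacobi) = cos(π/56) = 0.9984268.
1 − cos²(π/56) = sin²(π/56) ⇒ √(1−ρ_J²) = sin(π/56) = 0.0560704.
ω* = 2/(1 + 0.0560704) = 2/1.0560704 = 1.8938131.
and ρ(B_{ω*}) = 1.8938131 − 1 = 0.8938131.
m ≥ 10·ln10 / (−ln 0.8938131) = 205.114; smallest integer m = 206.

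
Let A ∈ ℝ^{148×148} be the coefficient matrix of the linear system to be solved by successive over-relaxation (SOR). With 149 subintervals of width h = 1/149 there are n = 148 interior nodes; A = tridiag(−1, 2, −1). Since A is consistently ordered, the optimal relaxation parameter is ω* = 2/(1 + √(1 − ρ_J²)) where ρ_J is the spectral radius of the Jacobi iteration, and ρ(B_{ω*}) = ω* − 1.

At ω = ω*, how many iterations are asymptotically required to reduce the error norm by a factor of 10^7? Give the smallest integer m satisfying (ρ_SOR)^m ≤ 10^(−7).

m = 383

½·tridiag(1,0,1) at n=148: λ_k = cos(kπ/149); max |λ| at k=1 ⇒ ρ_J = cos(π/149) ≈ 0.9997777.
root = sin(π/149) = 0.0210830  (since 1−cos² = sin²).
So ω* = 2/1.0210830 = 1.9587046 (Young).
and ρ(B_{ω*}) = 1.9587046 − 1 = 0.9587046.
m ≥ 7·ln10 / (−ln 0.9587046) = 382.196; smallest integer m = 383.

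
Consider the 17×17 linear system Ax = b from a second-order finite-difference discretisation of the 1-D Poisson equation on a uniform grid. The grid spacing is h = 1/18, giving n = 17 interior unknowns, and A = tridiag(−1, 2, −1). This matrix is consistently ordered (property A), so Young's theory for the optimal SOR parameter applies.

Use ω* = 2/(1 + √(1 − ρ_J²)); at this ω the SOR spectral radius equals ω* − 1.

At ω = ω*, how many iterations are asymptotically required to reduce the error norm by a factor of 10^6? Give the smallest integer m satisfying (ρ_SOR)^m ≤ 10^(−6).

spectrum of D⁻¹(L+U) = {cos(kπ/18) : 1≤k≤17}; ρ_J = cos(π/18) = 0.9848078.
root = sin(π/18) = 0.1736482  (since 1−cos² = sin²).
Young: ω* = 2/(1+√(1−ρ_J²)) = 2/(1+0.1736482) = 2/1.1736482 = 1.7040882.
ρ(B_{ω*}) = ω*−1 = 0.7040882
m ≥ 6·ln10 / (−ln 0.7040882) = 39.377; smallest integer m = 40.

m = 40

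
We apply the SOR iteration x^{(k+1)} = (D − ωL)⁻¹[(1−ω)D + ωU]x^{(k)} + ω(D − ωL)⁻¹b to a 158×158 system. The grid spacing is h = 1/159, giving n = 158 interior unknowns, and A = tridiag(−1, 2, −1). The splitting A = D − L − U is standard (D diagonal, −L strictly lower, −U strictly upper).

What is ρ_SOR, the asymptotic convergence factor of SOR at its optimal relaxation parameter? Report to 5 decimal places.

ρ_J = max_k |cos(kπ/159)| = cos(π/159) = 0.99980
root = sin(π/159) = 0.019757  (since 1−cos² = sin²).
ω* = 2/(1 + 0.019757) = 2/1.019757 = 1.96125.
[ρ_SOR] ω* − 1 = 0.96125.

ρ_SOR = 0.96125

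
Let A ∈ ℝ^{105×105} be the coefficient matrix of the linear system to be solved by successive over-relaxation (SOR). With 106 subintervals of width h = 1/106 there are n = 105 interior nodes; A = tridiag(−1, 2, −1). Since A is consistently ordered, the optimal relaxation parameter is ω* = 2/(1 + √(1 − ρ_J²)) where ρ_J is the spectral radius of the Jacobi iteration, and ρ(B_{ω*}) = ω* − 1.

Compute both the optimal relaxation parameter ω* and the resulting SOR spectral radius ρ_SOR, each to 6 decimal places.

ω* = 1.942439, ρ_SOR = 0.942439

½·tridiag(1,0,1) at n=105: λ_k = cos(kπ/106); max |λ| at k=1 ⇒ ρ_J = cos(π/106) ≈ 0.999561.
root = sin(π/106) = 0.0296333  (since 1−cos² = sin²).
So ω* = 2/1.0296333 = 1.942439 (Young).
[ρ_SOR] ω* − 1 = 0.942439.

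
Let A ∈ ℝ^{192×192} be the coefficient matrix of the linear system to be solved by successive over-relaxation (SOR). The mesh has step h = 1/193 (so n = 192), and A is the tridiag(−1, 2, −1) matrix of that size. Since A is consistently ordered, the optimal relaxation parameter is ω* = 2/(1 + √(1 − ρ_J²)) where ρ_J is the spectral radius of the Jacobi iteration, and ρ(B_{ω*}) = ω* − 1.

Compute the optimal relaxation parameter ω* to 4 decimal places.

ρ_J = max_k |cos(kπ/193)| = cos(π/193) = 0.9999
√(1 − cos²(π/193)) = sin(π/193) ≈ 0.01628.
Young: ω* = 2/(1+√(1−ρ_J²)) = 2/(1+0.01628) = 2/1.01628 = 1.9680.
Hence ρ(B_{ω*}) = 1.9680 − 1 = 0.9680.

ω* = 1.9680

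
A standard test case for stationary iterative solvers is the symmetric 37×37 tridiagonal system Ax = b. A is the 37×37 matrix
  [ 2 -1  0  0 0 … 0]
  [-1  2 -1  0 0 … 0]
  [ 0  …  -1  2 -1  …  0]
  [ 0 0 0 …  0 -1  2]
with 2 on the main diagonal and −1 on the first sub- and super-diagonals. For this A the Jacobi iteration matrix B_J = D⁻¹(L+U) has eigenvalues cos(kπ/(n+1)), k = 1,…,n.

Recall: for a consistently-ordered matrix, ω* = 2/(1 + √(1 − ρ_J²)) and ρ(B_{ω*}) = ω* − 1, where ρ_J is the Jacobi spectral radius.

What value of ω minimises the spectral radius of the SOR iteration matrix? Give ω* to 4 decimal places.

ω* = 1.8474

½·tridiag(1,0,1) at n=37: λ_k = cos(kπ/38); max |λ| at k=1 ⇒ ρ_J = cos(π/38) ≈ 0.9966.
√(1 − cos²(π/38)) = sin(π/38) ≈ 0.08258.
ω* = 2/(1+0.08258) = 1.8474
Hence ρ(B_{ω*}) = 1.8474 − 1 = 0.8474.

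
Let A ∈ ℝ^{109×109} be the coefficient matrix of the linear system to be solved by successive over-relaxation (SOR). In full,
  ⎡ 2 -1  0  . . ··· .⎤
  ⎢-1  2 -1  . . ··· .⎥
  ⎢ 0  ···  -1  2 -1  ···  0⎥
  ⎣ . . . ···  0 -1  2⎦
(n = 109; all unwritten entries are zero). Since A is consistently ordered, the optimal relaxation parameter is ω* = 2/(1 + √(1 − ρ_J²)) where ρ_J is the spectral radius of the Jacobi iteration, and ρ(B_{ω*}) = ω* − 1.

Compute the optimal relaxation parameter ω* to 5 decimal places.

ρ_J = max_k |cos(kπ/110)| = cos(π/110) = 0.99959
√(1−ρ_J²) simplifies to sin(π/110) = 0.028556.
[ω*] 2 ÷ (1 + 0.028556) = 2 ÷ 1.028556 = 1.94447.
and ρ(B_{ω*}) = 1.94447 − 1 = 0.94447.

ω* = 1.94447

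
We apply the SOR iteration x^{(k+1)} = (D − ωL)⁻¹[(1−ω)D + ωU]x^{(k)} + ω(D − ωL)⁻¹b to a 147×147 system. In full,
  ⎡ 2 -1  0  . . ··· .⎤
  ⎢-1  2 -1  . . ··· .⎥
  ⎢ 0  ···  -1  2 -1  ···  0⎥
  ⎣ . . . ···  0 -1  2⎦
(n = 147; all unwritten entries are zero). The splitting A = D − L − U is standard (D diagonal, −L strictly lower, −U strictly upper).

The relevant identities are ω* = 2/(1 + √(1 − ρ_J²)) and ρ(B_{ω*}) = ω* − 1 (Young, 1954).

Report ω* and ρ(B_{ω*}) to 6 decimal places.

spectrum of D⁻¹(L+U) = {cos(kπ/148) : 1≤k≤147}; ρ_J = cos(π/148) = 0.999775.
√(1−ρ_J²) = |sin(π/148)| = 0.0212254
Young: ω* = 2/(1+√(1−ρ_J²)) = 2/(1+0.0212254) = 2/1.0212254 = 1.958432.
ρ_SOR = ω* − 1 ≈ 0.958432.

ω* = 1.958432, ρ_SOR = 0.958432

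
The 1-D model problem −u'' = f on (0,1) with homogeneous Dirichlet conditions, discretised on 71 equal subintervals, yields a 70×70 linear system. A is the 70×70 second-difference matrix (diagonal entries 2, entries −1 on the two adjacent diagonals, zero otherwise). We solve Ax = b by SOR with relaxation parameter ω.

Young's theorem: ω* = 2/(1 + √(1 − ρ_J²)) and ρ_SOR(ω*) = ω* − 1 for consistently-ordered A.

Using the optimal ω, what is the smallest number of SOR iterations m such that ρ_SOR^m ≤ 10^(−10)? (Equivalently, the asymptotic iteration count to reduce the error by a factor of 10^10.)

B_J for the 70×70 system has eigenvalues cos(kπ/71); ρ_J = cos(π/71) = 0.9990212.
√(1−ρ_J²) = |sin(π/71)| = 0.0442333
ω* = 2 / (1 + 0.0442333) = 2 / 1.0442333 ≈ 1.9152808.
ρ(B_{ω*}) = ω*−1 = 0.9152808
m ≥ 10·ln10 / (−ln 0.9152808) = 260.108; smallest integer m = 261.

m = 261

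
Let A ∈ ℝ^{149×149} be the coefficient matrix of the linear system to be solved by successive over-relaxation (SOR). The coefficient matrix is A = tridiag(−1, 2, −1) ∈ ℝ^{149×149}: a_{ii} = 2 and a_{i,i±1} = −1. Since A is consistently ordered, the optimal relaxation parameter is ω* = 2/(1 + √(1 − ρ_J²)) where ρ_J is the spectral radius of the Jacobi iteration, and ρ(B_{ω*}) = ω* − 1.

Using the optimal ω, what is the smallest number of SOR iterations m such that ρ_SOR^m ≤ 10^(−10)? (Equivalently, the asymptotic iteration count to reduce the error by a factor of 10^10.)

m = 550

n=149: λ(B_J) = 1 − λ(A)/2 = cos(kπ/150); k=1 gives ρ_J = 0.9997807.
1 − cos²(π/150) = sin²(π/150) ⇒ √(1−ρ_J²) = sin(π/150) = 0.0209424.
ω* = 2/(1 + 0.0209424) = 2/1.0209424 = 1.9589744.
At ω = 1.9589744 every |λ(B_ω)| = ω−1, so ρ_SOR = 0.9589744.
Need (0.9589744)^m ≤ 10^(−10): m ≥ 10·ln10/|ln 0.9589744| = 23.0259/0.0418909 = 549.664 ⇒ m = 550.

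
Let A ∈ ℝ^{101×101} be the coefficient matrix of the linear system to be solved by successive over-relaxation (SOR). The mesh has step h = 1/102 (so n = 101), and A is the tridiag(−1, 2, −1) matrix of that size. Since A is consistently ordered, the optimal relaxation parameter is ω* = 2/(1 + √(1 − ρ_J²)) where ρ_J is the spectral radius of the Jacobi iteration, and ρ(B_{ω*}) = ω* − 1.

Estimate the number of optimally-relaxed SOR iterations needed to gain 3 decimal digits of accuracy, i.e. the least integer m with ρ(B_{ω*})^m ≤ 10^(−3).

ρ_J = max_k |cos(kπ/102)| = cos(π/102) = 0.9995257
1 − cos²(π/102) = sin²(π/102) ⇒ √(1−ρ_J²) = sin(π/102) = 0.0307951.
ω* = 2/(1+0.0307951) = 1.9402498
and ρ(B_{ω*}) = 1.9402498 − 1 = 0.9402498.
3·ln10 = 6.90776; −ln(0.9402498) = 0.0616097; m = ⌈6.90776/0.0616097⌉ = ⌈112.121⌉ = 113.

m = 113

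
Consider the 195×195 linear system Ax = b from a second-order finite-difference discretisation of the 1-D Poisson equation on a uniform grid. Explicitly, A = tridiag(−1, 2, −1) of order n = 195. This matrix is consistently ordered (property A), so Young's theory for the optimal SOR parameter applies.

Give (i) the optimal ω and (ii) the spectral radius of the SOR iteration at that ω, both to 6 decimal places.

ω* = 1.968450, ρ_SOR = 0.968450

ρ_J = max_k |cos(kπ/196)| = cos(π/196) = 0.999872
root = sin(π/196) = 0.0160278  (since 1−cos² = sin²).
[ω*] 2 ÷ (1 + 0.0160278) = 2 ÷ 1.0160278 = 1.968450.
ρ_SOR = ω* − 1 ≈ 0.968450.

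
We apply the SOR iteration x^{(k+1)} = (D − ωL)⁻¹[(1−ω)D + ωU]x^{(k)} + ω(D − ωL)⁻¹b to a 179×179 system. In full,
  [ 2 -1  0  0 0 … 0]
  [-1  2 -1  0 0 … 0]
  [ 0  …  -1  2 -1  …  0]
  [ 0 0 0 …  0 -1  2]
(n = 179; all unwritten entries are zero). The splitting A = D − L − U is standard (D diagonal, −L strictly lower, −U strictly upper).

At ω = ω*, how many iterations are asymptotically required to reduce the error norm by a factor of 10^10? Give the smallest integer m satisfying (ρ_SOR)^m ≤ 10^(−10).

m = 660

With n=179, ρ(Jacobi) = cos(π/180) = 0.9998477.
root = sin(π/180) = 0.0174524  (since 1−cos² = sin²).
Young: ω* = 2/(1+√(1−ρ_J²)) = 2/(1+0.0174524) = 2/1.0174524 = 1.9656939.
At ω = 1.9656939 every |λ(B_ω)| = ω−1, so ρ_SOR = 0.9656939.
For 10 digits: m = 10·ln10 / (−ln 0.9656939) = 23.0259/0.0349084 = 659.609; round up → m = 660.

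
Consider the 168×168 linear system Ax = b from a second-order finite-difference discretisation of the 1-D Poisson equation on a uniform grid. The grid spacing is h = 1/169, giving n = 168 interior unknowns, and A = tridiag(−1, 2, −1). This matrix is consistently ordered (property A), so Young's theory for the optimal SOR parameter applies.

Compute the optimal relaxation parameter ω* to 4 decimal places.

spectrum of D⁻¹(L+U) = {cos(kπ/169) : 1≤k≤168}; ρ_J = cos(π/169) = 0.9998.
root = sin(π/169) = 0.01859  (since 1−cos² = sin²).
ω* = 2/(1 + 0.01859) = 2/1.01859 = 1.9635.
[ρ_SOR] ω* − 1 = 0.9635.

ω* = 1.9635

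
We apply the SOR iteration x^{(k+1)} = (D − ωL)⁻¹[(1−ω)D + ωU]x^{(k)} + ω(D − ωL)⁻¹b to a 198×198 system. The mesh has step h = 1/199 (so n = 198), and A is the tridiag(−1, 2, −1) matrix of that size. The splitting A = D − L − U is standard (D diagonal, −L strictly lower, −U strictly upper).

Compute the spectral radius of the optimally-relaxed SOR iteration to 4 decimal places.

ρ_SOR = 0.9689

B_J for the 198×198 system has eigenvalues cos(kπ/199); ρ_J = cos(π/199) = 0.9999.
1 − cos²(π/199) = sin²(π/199) ⇒ √(1−ρ_J²) = sin(π/199) = 0.01579.
Then 2/(1+√(1−ρ_J²)) = 2/(1+0.01579); ω* = 2/1.01579 = 1.9689.
ρ(B_{ω*}) = ω*−1 = 0.9689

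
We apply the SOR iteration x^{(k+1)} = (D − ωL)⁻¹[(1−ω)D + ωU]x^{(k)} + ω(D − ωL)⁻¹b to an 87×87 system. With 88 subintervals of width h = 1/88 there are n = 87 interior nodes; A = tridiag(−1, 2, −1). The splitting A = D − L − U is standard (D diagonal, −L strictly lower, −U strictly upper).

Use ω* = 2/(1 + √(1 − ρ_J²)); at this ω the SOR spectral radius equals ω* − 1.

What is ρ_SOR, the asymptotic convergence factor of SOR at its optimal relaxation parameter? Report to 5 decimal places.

ρ_SOR = 0.93108

[ρ_J] n=87: ρ(B_J) = cos(π/(n+1)) = cos(π/88) = 0.99936.
√(1−ρ_J²) = |sin(π/88)| = 0.035692
ω* = 2 / (1 + 0.035692) = 2 / 1.035692 ≈ 1.93108.
[ρ_SOR] ω* − 1 = 0.93108.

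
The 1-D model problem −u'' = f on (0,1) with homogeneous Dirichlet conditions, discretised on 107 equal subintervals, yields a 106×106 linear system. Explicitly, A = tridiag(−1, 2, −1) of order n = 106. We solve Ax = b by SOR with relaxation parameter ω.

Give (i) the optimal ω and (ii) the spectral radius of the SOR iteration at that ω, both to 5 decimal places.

ω* = 1.94296, ρ_SOR = 0.94296

½·tridiag(1,0,1) at n=106: λ_k = cos(kπ/107); max |λ| at k=1 ⇒ ρ_J = cos(π/107) ≈ 0.99957.
1 − cos²(π/107) = sin²(π/107) ⇒ √(1−ρ_J²) = sin(π/107) = 0.029356.
So ω* = 2/1.029356 = 1.94296 (Young).
and ρ(B_{ω*}) = 1.94296 − 1 = 0.94296.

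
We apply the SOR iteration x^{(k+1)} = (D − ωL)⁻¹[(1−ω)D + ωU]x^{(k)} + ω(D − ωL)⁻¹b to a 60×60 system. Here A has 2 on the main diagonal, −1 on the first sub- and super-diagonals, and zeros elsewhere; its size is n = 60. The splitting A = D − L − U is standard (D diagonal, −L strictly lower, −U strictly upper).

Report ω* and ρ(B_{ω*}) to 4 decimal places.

ω* = 1.9021, ρ_SOR = 0.9021

B_J for the 60×60 system has eigenvalues cos(kπ/61); ρ_J = cos(π/61) = 0.9987.
√(1−ρ_J²) = |sin(π/61)| = 0.05148
ω* = 2/(1 + 0.05148) = 2/1.05148 = 1.9021.
and ρ(B_{ω*}) = 1.9021 − 1 = 0.9021.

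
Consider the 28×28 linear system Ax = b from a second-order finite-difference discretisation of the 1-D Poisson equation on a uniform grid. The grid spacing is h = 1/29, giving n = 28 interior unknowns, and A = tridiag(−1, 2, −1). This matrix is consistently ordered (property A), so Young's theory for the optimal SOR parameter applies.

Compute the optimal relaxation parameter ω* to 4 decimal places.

With n=28, ρ(Jacobi) = cos(π/29) = 0.9941.
√(1−ρ_J²) simplifies to sin(π/29) = 0.10812.
ω* = 2 / (1 + 0.10812) = 2 / 1.10812 ≈ 1.8049.
[ρ_SOR] ω* − 1 = 0.8049.

ω* = 1.8049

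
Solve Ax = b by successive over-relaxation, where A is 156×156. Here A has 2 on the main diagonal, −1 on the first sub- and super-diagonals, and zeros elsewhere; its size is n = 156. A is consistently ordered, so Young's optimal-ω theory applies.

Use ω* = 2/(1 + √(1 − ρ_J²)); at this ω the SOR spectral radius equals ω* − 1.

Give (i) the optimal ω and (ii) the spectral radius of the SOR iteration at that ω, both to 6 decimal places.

ω* = 1.960767, ρ_SOR = 0.960767

n=156: λ(B_J) = 1 − λ(A)/2 = cos(kπ/157); k=1 gives ρ_J = 0.999800.
√(1 − cos²(π/157)) = sin(π/157) ≈ 0.0200088.
So ω* = 2/1.0200088 = 1.960767 (Young).
and ρ(B_{ω*}) = 1.960767 − 1 = 0.960767.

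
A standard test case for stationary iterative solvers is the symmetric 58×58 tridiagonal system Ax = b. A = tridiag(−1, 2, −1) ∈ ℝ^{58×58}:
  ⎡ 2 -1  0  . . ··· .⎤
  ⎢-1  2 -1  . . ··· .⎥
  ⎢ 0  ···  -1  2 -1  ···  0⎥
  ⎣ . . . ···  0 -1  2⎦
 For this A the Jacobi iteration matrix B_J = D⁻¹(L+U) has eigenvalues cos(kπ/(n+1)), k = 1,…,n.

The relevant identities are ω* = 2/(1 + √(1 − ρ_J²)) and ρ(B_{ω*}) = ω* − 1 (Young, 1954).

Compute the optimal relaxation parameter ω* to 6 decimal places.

B_J for the 58×58 system has eigenvalues cos(kπ/59); ρ_J = cos(π/59) = 0.998583.
√(1 − cos²(π/59)) = sin(π/59) ≈ 0.0532222.
[ω*] 2 ÷ (1 + 0.0532222) = 2 ÷ 1.0532222 = 1.898935.
ρ_SOR = ω* − 1 ≈ 0.898935.

ω* = 1.898935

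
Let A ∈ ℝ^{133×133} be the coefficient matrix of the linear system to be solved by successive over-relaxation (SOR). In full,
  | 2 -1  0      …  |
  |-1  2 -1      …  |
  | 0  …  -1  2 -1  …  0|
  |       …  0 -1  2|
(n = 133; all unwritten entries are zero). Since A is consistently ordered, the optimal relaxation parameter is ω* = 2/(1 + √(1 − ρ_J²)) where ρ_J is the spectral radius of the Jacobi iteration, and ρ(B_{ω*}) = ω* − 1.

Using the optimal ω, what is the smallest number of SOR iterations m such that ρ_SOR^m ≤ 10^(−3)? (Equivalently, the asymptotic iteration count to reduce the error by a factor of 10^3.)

[ρ_J] n=133: ρ(B_J) = cos(π/(n+1)) = cos(π/134) = 0.9997252.
root = sin(π/134) = 0.0234426  (since 1−cos² = sin²).
ω* = 2/(1+0.0234426) = 1.9541887
Hence ρ(B_{ω*}) = 1.9541887 − 1 = 0.9541887.
m ≥ 3·ln10 / (−ln 0.9541887) = 147.306; smallest integer m = 148.

m = 148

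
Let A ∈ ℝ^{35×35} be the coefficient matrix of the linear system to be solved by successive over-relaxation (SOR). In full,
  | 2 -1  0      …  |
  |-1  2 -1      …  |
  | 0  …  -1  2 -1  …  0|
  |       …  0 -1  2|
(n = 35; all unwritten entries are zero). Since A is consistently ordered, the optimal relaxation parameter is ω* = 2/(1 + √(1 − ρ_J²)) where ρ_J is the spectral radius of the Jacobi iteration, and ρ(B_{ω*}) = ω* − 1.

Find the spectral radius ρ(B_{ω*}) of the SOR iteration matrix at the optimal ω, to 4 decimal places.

ρ_SOR = 0.8397

With n=35, ρ(Jacobi) = cos(π/36) = 0.9962.
1 − cos²(π/36) = sin²(π/36) ⇒ √(1−ρ_J²) = sin(π/36) = 0.08716.
[ω*] 2 ÷ (1 + 0.08716) = 2 ÷ 1.08716 = 1.8397.
At ω = 1.8397 every |λ(B_ω)| = ω−1, so ρ_SOR = 0.8397.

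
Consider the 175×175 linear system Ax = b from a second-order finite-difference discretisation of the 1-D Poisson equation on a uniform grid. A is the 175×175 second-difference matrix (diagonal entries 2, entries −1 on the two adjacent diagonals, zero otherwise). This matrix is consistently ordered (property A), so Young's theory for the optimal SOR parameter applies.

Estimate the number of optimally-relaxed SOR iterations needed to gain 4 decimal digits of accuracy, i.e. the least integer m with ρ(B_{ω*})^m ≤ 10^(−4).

m = 258

spectrum of D⁻¹(L+U) = {cos(kπ/176) : 1≤k≤175}; ρ_J = cos(π/176) = 0.9998407.
root = sin(π/176) = 0.0178490  (since 1−cos² = sin²).
So ω* = 2/1.0178490 = 1.9649280 (Young).
ρ_SOR = ω* − 1 = 1.9649280 − 1 = 0.9649280.
m ≥ 4·ln10 / (−ln 0.9649280) = 257.980; smallest integer m = 258.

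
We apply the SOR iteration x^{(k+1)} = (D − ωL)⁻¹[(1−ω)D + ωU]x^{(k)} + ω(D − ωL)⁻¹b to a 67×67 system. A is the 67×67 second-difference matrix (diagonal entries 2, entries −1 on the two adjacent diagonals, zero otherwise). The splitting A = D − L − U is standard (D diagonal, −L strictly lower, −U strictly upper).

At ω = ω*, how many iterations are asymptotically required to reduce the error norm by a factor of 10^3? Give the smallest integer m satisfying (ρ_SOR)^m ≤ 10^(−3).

m = 75

spectrum of D⁻¹(L+U) = {cos(kπ/68) : 1≤k≤67}; ρ_J = cos(π/68) = 0.9989330.
√(1 − cos²(π/68)) = sin(π/68) ≈ 0.0461835.
Young: ω* = 2/(1+√(1−ρ_J²)) = 2/(1+0.0461835) = 2/1.0461835 = 1.9117105.
ρ_SOR = ω* − 1 ≈ 0.9117105.
m ≥ 3·ln10 / (−ln 0.9117105) = 74.733; smallest integer m = 75.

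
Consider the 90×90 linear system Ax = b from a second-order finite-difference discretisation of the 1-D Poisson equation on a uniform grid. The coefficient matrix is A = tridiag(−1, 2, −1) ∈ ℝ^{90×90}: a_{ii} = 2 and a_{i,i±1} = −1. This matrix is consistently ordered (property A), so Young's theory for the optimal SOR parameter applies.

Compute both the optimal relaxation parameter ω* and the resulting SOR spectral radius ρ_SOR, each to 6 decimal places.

ω* = 1.933271, ρ_SOR = 0.933271

½·tridiag(1,0,1) at n=90: λ_k = cos(kπ/91); max |λ| at k=1 ⇒ ρ_J = cos(π/91) ≈ 0.999404.
√(1−ρ_J²) = |sin(π/91)| = 0.0345161
ω* = 2 / (1 + 0.0345161) = 2 / 1.0345161 ≈ 1.933271.
Hence ρ(B_{ω*}) = 1.933271 − 1 = 0.933271.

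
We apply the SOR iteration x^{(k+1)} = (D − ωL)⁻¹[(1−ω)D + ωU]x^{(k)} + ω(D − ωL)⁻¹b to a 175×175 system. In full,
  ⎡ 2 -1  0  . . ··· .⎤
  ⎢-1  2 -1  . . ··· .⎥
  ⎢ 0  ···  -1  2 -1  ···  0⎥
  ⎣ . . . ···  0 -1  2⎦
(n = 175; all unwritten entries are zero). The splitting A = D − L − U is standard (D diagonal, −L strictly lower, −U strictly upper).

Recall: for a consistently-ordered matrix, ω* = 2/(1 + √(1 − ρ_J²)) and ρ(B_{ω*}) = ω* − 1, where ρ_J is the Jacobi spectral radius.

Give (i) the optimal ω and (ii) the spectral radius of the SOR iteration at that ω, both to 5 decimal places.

ω* = 1.96493, ρ_SOR = 0.96493

spectrum of D⁻¹(L+U) = {cos(kπ/176) : 1≤k≤175}; ρ_J = cos(π/176) = 0.99984.
1 − cos²(π/176) = sin²(π/176) ⇒ √(1−ρ_J²) = sin(π/176) = 0.017849.
[ω*] 2 ÷ (1 + 0.017849) = 2 ÷ 1.017849 = 1.96493.
ρ_SOR = ω* − 1 ≈ 0.96493.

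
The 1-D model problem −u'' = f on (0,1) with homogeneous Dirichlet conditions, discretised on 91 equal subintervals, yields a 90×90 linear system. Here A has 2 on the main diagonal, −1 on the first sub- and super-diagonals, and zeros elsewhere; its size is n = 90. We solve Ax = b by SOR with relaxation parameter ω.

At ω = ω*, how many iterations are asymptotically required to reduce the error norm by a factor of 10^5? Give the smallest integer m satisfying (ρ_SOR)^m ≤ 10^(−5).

m = 167

With n=90, ρ(Jacobi) = cos(π/91) = 0.9994041.
√(1−ρ_J²) simplifies to sin(π/91) = 0.0345161.
Young: ω* = 2/(1+√(1−ρ_J²)) = 2/(1+0.0345161) = 2/1.0345161 = 1.9332710.
Hence ρ(B_{ω*}) = 1.9332710 − 1 = 0.9332710.
5·ln10 = 11.5129; −ln(0.9332710) = 0.0690597; m = ⌈11.5129/0.0690597⌉ = ⌈166.709⌉ = 167.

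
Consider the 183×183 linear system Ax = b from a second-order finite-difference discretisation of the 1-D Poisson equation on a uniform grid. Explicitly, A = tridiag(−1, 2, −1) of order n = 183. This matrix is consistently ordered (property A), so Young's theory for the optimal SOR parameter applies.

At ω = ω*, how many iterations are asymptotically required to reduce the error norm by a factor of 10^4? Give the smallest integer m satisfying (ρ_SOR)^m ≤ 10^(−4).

With n=183, ρ(Jacobi) = cos(π/184) = 0.9998542.
√(1 − cos²(π/184)) = sin(π/184) ≈ 0.0170730.
Then 2/(1+√(1−ρ_J²)) = 2/(1+0.0170730); ω* = 2/1.0170730 = 1.9664272.
At ω = 1.9664272 every |λ(B_ω)| = ω−1, so ρ_SOR = 0.9664272.
ρ_SOR^m ≤ 10^(−4) ⇔ m ≥ 4·ln10/(−ln 0.9664272) = 9.21034/0.0341493 = 269.708; m = ⌈269.708⌉ = 270.

m = 270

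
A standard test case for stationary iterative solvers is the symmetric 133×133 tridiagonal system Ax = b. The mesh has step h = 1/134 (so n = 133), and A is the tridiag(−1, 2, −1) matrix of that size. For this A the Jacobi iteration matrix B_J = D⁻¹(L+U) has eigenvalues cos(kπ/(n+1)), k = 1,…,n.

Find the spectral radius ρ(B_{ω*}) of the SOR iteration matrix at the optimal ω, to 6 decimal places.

[ρ_J] n=133: ρ(B_J) = cos(π/(n+1)) = cos(π/134) = 0.999725.
√(1−ρ_J²) = |sin(π/134)| = 0.0234426
ω* = 2/(1 + 0.0234426) = 2/1.0234426 = 1.954189.
ρ_SOR = ω* − 1 ≈ 0.954189.

ρ_SOR = 0.954189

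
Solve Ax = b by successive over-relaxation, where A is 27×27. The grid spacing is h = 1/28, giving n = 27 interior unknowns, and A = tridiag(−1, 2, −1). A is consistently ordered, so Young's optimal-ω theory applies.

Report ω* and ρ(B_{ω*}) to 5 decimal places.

ω* = 1.79862, ρ_SOR = 0.79862

spectrum of D⁻¹(L+U) = {cos(kπ/28) : 1≤k≤27}; ρ_J = cos(π/28) = 0.99371.
root = sin(π/28) = 0.111964  (since 1−cos² = sin²).
Young: ω* = 2/(1+√(1−ρ_J²)) = 2/(1+0.111964) = 2/1.111964 = 1.79862.
Hence ρ(B_{ω*}) = 1.79862 − 1 = 0.79862.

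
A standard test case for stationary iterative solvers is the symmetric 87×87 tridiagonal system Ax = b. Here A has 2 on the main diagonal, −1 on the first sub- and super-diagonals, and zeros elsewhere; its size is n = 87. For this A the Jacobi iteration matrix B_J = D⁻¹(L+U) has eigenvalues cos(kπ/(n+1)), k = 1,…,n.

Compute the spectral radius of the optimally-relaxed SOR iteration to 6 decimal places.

[ρ_J] n=87: ρ(B_J) = cos(π/(n+1)) = cos(π/88) = 0.999363.
√(1 − cos²(π/88)) = sin(π/88) ≈ 0.0356923.
ω* = 2/(1 + 0.0356923) = 2/1.0356923 = 1.931075.
ρ_SOR = ω* − 1 ≈ 0.931075.

ρ_SOR = 0.931075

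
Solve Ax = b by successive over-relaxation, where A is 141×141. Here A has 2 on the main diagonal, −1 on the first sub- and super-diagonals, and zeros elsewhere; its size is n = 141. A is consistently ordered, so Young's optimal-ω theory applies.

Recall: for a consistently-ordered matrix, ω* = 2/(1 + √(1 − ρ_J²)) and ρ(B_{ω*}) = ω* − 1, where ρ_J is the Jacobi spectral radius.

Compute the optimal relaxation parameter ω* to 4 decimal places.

n=141: λ(B_J) = 1 − λ(A)/2 = cos(kπ/142); k=1 gives ρ_J = 0.9998.
root = sin(π/142) = 0.02212  (since 1−cos² = sin²).
Then 2/(1+√(1−ρ_J²)) = 2/(1+0.02212); ω* = 2/1.02212 = 1.9567.
ρ_SOR = ω* − 1 = 1.9567 − 1 = 0.9567.

ω* = 1.9567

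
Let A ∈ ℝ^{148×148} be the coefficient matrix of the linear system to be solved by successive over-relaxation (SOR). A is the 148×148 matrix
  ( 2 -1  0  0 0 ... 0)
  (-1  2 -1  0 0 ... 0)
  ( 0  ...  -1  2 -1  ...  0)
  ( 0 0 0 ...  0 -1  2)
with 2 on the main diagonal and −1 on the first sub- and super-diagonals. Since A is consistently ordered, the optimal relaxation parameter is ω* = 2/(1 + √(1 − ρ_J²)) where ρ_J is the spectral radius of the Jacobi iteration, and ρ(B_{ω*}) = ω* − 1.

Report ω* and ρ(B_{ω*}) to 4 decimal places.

n=148: λ(B_J) = 1 − λ(A)/2 = cos(kπ/149); k=1 gives ρ_J = 0.9998.
√(1 − cos²(π/149)) = sin(π/149) ≈ 0.02108.
[ω*] 2 ÷ (1 + 0.02108) = 2 ÷ 1.02108 = 1.9587.
ρ_SOR = ω* − 1 ≈ 0.9587.

ω* = 1.9587, ρ_SOR = 0.9587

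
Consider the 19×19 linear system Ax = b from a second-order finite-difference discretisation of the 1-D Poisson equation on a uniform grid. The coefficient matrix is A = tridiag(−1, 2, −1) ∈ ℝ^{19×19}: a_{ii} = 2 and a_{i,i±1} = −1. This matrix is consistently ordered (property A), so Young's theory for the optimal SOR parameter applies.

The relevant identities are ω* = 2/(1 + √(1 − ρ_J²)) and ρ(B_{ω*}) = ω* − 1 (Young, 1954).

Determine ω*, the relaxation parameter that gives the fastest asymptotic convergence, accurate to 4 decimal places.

ω* = 1.7295

B_J for the 19×19 system has eigenvalues cos(kπ/20); ρ_J = cos(π/20) = 0.9877.
√(1−ρ_J²) = |sin(π/20)| = 0.15643
ω* = 2 / (1 + 0.15643) = 2 / 1.15643 ≈ 1.7295.
ρ(B_{ω*}) = ω*−1 = 0.7295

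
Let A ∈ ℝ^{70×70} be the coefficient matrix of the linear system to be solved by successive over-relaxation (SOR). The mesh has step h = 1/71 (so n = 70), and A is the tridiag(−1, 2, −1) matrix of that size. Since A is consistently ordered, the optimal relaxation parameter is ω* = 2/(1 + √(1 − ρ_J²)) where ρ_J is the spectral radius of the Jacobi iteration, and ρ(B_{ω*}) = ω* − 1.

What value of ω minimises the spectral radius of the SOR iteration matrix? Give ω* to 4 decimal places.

ω* = 1.9153

ρ_J = max_k |cos(kπ/71)| = cos(π/71) = 0.9990
√(1−ρ_J²) = |sin(π/71)| = 0.04423
Young: ω* = 2/(1+√(1−ρ_J²)) = 2/(1+0.04423) = 2/1.04423 = 1.9153.
and ρ(B_{ω*}) = 1.9153 − 1 = 0.9153.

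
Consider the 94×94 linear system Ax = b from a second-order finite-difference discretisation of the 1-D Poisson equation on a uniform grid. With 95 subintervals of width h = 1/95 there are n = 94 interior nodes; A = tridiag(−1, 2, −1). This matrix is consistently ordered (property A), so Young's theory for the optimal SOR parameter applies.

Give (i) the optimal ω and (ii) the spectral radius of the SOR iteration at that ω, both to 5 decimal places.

½·tridiag(1,0,1) at n=94: λ_k = cos(kπ/95); max |λ| at k=1 ⇒ ρ_J = cos(π/95) ≈ 0.99945.
√(1−ρ_J²) = |sin(π/95)| = 0.033063
ω* = 2/(1 + 0.033063) = 2/1.033063 = 1.93599.
At ω = 1.93599 every |λ(B_ω)| = ω−1, so ρ_SOR = 0.93599.

ω* = 1.93599, ρ_SOR = 0.93599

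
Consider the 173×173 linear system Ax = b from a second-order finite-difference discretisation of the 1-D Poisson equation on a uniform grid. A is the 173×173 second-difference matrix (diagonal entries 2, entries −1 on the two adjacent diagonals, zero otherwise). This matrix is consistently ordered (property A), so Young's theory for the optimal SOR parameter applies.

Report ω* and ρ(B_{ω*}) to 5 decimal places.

ω* = 1.96453, ρ_SOR = 0.96453

[ρ_J] n=173: ρ(B_J) = cos(π/(n+1)) = cos(π/174) = 0.99984.
√(1 − cos²(π/174)) = sin(π/174) ≈ 0.018054.
Young: ω* = 2/(1+√(1−ρ_J²)) = 2/(1+0.018054) = 2/1.018054 = 1.96453.
and ρ(B_{ω*}) = 1.96453 − 1 = 0.96453.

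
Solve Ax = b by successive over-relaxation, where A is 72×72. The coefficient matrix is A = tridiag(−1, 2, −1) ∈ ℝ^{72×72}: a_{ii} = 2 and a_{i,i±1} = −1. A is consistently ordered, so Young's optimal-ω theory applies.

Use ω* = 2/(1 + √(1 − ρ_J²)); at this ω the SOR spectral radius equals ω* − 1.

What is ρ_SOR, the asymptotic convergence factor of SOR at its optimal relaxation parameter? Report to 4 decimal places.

ρ_SOR = 0.9175

B_J for the 72×72 system has eigenvalues cos(kπ/73); ρ_J = cos(π/73) = 0.9991.
√(1 − cos²(π/73)) = sin(π/73) ≈ 0.04302.
ω* = 2 / (1 + 0.04302) = 2 / 1.04302 ≈ 1.9175.
Hence ρ(B_{ω*}) = 1.9175 − 1 = 0.9175.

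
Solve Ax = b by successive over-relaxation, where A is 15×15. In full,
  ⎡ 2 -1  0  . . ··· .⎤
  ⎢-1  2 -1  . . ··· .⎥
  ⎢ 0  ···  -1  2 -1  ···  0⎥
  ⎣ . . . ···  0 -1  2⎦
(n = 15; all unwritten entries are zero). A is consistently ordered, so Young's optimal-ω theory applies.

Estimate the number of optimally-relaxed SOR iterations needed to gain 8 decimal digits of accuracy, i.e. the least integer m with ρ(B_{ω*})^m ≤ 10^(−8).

ρ_J = max_k |cos(kπ/16)| = cos(π/16) = 0.9807853
√(1−ρ_J²) = |sin(π/16)| = 0.1950903
ω* = 2/(1+0.1950903) = 1.6735137
ρ(B_{ω*}) = ω*−1 = 0.6735137
8·ln10 = 18.4207; −ln(0.6735137) = 0.395247; m = ⌈18.4207/0.395247⌉ = ⌈46.606⌉ = 47.

m = 47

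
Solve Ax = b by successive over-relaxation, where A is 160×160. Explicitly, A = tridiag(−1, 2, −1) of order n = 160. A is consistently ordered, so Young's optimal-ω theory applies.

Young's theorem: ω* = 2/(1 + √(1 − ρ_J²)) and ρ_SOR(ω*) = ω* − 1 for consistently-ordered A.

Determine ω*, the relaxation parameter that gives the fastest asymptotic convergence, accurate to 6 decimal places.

B_J for the 160×160 system has eigenvalues cos(kπ/161); ρ_J = cos(π/161) = 0.999810.
1 − cos²(π/161) = sin²(π/161) ⇒ √(1−ρ_J²) = sin(π/161) = 0.0195118.
Young: ω* = 2/(1+√(1−ρ_J²)) = 2/(1+0.0195118) = 2/1.0195118 = 1.961723.
ρ_SOR = ω* − 1 = 1.961723 − 1 = 0.961723.

ω* = 1.961723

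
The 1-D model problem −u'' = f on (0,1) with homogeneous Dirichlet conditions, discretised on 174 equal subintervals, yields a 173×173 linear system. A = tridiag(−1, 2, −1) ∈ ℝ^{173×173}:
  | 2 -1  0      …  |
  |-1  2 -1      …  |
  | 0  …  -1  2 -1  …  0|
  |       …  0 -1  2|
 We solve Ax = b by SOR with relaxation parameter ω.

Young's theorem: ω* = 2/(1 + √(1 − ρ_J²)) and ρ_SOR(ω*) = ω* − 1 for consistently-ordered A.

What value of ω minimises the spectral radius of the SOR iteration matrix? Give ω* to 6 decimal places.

ω* = 1.964532

½·tridiag(1,0,1) at n=173: λ_k = cos(kπ/174); max |λ| at k=1 ⇒ ρ_J = cos(π/174) ≈ 0.999837.
√(1−ρ_J²) = |sin(π/174)| = 0.0180541
ω* = 2/(1+0.0180541) = 1.964532
and ρ(B_{ω*}) = 1.964532 − 1 = 0.964532.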